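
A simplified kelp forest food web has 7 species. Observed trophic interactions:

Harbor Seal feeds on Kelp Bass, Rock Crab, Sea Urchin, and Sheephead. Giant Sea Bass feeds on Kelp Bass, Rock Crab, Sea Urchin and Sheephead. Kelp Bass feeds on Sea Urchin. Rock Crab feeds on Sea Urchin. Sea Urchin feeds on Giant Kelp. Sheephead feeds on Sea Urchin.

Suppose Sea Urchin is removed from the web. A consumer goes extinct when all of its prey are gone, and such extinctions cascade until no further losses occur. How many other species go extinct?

5

Remove Sea Urchin.
Round 1: Sheephead (all prey gone), Kelp Bass (all prey gone), Rock Crab (all prey gone) → extinct.
Round 2: Harbor Seal (all prey gone), Giant Sea Bass (all prey gone) → extinct.
No further losses. Total secondary extinctions: 5.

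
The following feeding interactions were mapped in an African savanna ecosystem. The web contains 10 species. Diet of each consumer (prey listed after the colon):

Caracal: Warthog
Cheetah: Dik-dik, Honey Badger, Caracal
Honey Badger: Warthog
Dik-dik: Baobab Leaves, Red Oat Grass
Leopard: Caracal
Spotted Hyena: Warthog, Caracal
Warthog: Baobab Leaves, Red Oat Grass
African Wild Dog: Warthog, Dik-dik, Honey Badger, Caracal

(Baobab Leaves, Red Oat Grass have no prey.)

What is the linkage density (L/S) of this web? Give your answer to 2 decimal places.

L/S = 1.60

There are L = 16 links among S = 10 species.
L/S = 16/10 = 1.6000 ≈ 1.60.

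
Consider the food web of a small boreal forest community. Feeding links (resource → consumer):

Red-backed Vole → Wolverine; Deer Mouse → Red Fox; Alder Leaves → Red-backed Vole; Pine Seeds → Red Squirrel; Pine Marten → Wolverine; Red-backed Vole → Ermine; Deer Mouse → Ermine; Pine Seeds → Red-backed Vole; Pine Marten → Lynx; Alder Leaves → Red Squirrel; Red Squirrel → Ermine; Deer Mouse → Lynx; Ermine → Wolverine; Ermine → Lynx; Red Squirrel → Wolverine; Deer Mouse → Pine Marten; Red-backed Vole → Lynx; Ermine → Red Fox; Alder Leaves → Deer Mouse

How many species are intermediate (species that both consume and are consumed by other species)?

5

Intermediate species (has both prey and predators): Deer Mouse, Red Squirrel, Red-backed Vole, Pine Marten, Ermine.
Count: 5.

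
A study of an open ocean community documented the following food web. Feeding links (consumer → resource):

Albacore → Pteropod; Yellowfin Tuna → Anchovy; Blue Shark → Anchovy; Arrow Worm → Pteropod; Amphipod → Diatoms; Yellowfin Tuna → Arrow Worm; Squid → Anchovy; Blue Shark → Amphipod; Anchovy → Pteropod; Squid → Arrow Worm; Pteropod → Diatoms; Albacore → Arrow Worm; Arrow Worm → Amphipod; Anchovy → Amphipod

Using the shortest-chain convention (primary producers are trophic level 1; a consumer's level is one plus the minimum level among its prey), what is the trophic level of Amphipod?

Diatoms is a producer → level 1.
Amphipod eats Diatoms → level 2.

Trophic level 2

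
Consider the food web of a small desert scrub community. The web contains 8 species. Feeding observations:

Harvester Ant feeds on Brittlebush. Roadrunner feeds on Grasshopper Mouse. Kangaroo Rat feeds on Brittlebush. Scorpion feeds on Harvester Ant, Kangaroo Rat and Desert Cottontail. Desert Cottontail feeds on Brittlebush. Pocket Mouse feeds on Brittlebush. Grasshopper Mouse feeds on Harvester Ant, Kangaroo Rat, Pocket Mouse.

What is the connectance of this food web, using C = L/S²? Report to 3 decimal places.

C = 0.172

The web has S = 8 species and L = 11 feeding links.
C = L / S² = 11 / 64 = 0.1719 ≈ 0.172.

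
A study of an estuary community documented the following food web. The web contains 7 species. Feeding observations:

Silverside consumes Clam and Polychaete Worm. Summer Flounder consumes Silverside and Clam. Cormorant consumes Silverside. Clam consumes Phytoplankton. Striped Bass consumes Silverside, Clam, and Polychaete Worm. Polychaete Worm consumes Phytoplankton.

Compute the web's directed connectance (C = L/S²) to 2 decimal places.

C = 0.20

The web has S = 7 species and L = 10 feeding links.
C = L / S² = 10 / 49 = 0.2041 ≈ 0.20.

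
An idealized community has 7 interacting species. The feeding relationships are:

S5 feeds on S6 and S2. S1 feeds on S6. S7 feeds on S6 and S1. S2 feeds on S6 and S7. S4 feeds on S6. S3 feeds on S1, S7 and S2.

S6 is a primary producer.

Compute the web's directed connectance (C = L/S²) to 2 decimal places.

C = 0.22

The web has S = 7 species and L = 11 feeding links.
C = L / S² = 11 / 49 = 0.2245 ≈ 0.22.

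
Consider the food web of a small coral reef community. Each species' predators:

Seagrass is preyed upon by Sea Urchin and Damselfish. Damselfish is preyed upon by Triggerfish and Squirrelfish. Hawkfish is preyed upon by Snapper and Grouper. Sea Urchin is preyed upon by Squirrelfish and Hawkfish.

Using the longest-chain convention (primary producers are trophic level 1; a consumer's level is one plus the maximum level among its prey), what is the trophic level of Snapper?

Trophic level 4

Seagrass is a producer → level 1.
Sea Urchin eats Seagrass → level 2.
Hawkfish eats Sea Urchin → level 3.
Snapper eats Hawkfish → level 4.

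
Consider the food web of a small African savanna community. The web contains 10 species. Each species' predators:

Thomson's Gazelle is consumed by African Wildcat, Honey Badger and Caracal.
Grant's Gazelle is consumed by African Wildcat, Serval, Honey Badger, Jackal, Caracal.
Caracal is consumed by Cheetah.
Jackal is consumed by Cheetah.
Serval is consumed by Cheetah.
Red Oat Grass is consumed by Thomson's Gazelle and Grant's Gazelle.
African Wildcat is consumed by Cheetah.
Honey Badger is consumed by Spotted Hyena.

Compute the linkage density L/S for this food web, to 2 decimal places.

L/S = 1.50

There are L = 15 links among S = 10 species.
L/S = 15/10 = 1.5000 ≈ 1.50.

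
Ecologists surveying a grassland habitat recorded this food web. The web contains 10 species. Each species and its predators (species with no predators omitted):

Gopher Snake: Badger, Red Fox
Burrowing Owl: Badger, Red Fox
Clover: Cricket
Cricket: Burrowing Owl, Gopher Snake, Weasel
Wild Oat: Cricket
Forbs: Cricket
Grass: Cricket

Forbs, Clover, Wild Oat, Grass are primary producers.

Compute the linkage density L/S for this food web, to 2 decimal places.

L/S = 1.10

There are L = 11 links among S = 10 species.
L/S = 11/10 = 1.1000 ≈ 1.10.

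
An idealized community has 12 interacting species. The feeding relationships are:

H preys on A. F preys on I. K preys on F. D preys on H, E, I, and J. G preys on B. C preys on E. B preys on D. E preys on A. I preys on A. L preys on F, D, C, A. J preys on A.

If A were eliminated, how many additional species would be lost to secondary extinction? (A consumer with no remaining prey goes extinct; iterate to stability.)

11

Remove A.
Round 1: I (all prey gone), E (all prey gone), J (all prey gone), H (all prey gone) → extinct.
Round 2: C (all prey gone), F (all prey gone), D (all prey gone) → extinct.
Round 3: L (all prey gone), B (all prey gone), K (all prey gone) → extinct.
Round 4: G (all prey gone) → extinct.
No further losses. Total secondary extinctions: 11.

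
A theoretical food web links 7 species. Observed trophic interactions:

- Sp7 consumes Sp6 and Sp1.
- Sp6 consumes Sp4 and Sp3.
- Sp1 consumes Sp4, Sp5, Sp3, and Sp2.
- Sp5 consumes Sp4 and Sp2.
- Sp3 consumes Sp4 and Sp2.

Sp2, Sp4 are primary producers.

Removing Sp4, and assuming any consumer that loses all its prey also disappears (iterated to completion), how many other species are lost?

Remove Sp4.
Every predator of it retains at least one other prey: Sp3 still has Sp2; Sp5 still has Sp2; Sp1 still has Sp2, Sp3, Sp5; Sp6 still has Sp3.
No consumer loses all prey, so no secondary extinctions occur.

0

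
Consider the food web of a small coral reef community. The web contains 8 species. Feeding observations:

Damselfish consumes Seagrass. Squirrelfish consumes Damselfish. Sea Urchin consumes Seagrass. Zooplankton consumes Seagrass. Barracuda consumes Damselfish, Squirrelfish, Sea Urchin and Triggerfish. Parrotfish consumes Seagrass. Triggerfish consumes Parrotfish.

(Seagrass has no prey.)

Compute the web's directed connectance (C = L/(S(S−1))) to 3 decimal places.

The web has S = 8 species and L = 10 feeding links.
C = L / (S(S−1)) = 10 / 56 = 0.1786 ≈ 0.179.

C = 0.179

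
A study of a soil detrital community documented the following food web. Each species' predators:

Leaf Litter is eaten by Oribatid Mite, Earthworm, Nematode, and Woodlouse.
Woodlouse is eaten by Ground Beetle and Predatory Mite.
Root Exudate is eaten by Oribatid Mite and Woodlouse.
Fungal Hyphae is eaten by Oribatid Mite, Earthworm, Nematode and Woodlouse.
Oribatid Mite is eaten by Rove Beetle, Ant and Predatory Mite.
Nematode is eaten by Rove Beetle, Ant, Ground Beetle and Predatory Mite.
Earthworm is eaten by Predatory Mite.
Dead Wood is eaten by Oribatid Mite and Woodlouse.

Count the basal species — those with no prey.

Basal species (no prey listed): Root Exudate, Leaf Litter, Fungal Hyphae, Dead Wood.
Count: 4.

4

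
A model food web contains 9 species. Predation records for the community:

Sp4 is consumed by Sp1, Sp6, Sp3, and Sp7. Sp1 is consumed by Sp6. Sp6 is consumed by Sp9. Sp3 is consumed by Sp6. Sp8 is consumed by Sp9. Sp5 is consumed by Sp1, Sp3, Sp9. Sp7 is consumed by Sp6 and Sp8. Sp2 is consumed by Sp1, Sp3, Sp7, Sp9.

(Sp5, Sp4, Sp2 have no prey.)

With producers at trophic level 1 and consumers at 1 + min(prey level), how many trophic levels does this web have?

3

Producers (level 1): Sp5, Sp4, Sp2.
Following each consumer down to its lowest-level prey: Sp4 → Sp7 → Sp8 (levels 1 through 3).
All prey of Sp8 (Sp7 2) are at level 2 or above, so Sp8 is at level 1 + 2 = 3.
Every consumer has at least one prey at level 2 or below, so none exceeds level 3.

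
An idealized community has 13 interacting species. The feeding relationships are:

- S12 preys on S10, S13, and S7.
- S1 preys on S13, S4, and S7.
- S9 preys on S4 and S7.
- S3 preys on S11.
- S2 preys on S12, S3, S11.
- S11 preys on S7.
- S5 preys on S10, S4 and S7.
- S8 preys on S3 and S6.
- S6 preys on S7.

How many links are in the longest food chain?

One longest chain: S7 → S11 → S3 → S8.
It has 4 species and 3 links.

3 links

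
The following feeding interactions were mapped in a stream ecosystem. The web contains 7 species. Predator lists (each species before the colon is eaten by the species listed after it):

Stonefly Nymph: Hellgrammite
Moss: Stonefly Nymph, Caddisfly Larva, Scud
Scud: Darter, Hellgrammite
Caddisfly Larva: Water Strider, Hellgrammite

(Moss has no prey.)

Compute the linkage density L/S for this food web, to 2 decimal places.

L/S = 1.14

There are L = 8 links among S = 7 species.
L/S = 8/7 = 1.1429 ≈ 1.14.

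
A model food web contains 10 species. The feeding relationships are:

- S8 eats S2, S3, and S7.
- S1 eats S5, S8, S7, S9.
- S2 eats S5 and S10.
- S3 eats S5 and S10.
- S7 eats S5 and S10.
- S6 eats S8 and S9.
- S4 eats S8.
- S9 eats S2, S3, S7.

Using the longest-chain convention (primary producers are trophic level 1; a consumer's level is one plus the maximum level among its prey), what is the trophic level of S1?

Trophic level 4

S5 is a producer → level 1.
S7 eats S5 (level 1); other prey at levels: S10 1 → level 2.
S8 eats S7 (level 2); other prey at levels: S3 2, S2 2 → level 3.
S1 eats S8 (level 3); other prey at levels: S5 1, S7 2, S9 3 → level 4.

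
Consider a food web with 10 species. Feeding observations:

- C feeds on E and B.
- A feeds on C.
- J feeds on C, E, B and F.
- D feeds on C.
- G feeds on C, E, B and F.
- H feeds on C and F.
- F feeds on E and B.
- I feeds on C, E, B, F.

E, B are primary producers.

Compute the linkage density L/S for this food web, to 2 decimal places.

There are L = 20 links among S = 10 species.
L/S = 20/10 = 2.0000 ≈ 2.00.

L/S = 2.00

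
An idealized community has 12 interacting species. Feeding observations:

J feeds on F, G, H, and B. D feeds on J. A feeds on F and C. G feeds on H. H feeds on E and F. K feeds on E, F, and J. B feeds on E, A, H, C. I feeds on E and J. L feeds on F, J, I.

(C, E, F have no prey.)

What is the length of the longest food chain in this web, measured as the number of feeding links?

5 links

One longest chain: E → H → G → J → I → L.
It has 6 species and 5 links.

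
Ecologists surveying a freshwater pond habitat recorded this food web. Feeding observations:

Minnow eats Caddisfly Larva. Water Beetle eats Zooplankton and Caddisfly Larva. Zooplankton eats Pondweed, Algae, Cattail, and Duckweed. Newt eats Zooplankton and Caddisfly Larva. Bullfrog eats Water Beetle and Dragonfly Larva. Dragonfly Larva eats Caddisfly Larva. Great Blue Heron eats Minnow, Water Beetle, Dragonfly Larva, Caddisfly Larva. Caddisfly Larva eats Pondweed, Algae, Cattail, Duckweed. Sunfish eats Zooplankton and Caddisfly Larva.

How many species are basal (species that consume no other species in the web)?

Basal species (no prey listed): Algae, Cattail, Pondweed, Duckweed.
Count: 4.

4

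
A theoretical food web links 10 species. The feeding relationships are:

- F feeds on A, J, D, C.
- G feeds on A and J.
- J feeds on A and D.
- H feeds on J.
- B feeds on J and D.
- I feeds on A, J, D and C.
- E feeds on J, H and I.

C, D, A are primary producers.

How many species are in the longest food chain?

One longest chain: D → J → I → E.
It has 4 species and 3 links.

4 species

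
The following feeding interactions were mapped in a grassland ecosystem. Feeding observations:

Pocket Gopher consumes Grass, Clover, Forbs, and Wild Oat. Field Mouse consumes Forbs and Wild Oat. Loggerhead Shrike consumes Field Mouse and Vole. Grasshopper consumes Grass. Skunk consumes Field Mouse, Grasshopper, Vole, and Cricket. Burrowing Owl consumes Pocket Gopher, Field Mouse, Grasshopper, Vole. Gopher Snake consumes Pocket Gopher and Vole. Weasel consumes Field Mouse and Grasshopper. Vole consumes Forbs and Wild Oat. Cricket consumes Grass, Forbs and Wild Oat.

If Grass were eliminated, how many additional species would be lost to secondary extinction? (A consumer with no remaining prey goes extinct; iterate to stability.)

Remove Grass.
Round 1: Grasshopper (all prey gone) → extinct.
No further losses. Total secondary extinctions: 1.

1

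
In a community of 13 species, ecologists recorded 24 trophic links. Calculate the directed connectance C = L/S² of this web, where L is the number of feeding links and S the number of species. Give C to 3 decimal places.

The web has S = 13 species and L = 24 feeding links.
C = L / S² = 24 / 169 = 0.1420 ≈ 0.142.

C = 0.142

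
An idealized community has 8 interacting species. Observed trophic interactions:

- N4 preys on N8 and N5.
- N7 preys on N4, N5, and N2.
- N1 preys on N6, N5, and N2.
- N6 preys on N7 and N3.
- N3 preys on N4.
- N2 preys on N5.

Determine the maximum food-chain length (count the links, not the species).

4 links

One longest chain: N5 → N2 → N7 → N6 → N1.
It has 5 species and 4 links.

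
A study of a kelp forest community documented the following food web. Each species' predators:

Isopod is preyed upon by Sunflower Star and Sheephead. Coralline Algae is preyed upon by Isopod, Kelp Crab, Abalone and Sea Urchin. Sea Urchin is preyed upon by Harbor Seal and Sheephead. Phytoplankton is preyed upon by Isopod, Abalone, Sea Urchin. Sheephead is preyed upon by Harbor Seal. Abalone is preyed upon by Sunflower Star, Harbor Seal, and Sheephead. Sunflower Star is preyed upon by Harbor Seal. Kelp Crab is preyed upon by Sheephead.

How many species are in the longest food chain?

4 species

One longest chain: Coralline Algae → Abalone → Sunflower Star → Harbor Seal.
It has 4 species and 3 links.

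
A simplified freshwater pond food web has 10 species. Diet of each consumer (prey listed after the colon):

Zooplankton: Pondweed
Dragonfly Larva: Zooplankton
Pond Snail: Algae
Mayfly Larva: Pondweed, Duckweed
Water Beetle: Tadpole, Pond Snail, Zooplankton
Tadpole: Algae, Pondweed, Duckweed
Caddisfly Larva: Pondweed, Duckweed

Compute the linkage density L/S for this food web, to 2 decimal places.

There are L = 13 links among S = 10 species.
L/S = 13/10 = 1.3000 ≈ 1.30.

L/S = 1.30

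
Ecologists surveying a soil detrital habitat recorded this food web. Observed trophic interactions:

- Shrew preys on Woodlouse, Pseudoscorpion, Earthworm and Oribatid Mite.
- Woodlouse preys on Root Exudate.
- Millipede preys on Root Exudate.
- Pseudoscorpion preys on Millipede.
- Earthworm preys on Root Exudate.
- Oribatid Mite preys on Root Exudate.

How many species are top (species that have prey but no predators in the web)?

Top species (has prey, but nothing eats it): Shrew.
Count: 1.

1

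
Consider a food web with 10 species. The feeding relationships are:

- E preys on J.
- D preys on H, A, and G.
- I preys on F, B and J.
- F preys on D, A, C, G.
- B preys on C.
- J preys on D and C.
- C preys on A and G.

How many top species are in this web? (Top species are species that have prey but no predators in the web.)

Top species (has prey, but nothing eats it): E, I.
Count: 2.

2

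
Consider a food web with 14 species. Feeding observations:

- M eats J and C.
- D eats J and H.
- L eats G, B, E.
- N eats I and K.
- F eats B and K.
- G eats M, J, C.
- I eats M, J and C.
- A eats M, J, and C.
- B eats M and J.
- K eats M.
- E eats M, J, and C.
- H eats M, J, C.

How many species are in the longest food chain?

One longest chain: J → M → K → F.
It has 4 species and 3 links.

4 species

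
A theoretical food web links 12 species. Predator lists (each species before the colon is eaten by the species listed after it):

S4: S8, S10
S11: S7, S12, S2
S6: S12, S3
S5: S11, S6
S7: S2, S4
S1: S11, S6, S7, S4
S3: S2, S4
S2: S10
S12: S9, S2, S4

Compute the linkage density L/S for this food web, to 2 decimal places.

There are L = 21 links among S = 12 species.
L/S = 21/12 = 1.7500 ≈ 1.75.

L/S = 1.75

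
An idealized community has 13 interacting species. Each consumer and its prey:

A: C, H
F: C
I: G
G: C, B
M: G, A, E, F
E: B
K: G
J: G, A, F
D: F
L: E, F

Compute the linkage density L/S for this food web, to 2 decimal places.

There are L = 18 links among S = 13 species.
L/S = 18/13 = 1.3846 ≈ 1.38.

L/S = 1.38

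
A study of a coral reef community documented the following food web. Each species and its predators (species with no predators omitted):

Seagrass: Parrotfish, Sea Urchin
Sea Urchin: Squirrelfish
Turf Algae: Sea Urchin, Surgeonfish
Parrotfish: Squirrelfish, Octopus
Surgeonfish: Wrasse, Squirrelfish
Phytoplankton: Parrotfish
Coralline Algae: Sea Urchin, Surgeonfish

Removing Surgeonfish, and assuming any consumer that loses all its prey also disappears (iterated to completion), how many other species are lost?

1

Remove Surgeonfish.
Round 1: Wrasse (all prey gone) → extinct.
No further losses. Total secondary extinctions: 1.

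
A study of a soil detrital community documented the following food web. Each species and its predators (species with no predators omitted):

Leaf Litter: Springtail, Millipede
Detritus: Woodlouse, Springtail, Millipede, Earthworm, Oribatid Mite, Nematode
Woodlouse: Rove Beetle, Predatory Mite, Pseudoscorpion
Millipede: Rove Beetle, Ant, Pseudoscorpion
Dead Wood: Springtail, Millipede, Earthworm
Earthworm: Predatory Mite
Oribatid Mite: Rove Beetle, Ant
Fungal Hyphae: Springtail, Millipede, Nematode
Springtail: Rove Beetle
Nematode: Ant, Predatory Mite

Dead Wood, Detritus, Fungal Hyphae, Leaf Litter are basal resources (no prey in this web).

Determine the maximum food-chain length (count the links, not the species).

2 links

One longest chain: Detritus → Oribatid Mite → Rove Beetle.
It has 3 species and 2 links.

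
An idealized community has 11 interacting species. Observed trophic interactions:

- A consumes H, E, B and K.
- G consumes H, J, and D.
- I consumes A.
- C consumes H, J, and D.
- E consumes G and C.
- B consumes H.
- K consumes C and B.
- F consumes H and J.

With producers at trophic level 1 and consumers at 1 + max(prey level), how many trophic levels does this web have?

Producers (level 1): J, D, H.
J → C → K → A → I gives I level 5.
No species has a prey at level 5, so no species reaches level 6.

5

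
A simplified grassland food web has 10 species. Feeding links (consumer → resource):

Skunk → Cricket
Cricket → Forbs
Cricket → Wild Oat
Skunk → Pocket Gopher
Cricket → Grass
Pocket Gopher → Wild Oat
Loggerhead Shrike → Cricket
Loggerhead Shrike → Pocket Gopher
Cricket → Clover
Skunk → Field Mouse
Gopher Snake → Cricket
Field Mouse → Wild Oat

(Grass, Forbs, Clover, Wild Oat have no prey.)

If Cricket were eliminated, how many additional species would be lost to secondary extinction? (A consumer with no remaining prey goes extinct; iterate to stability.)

Remove Cricket.
Round 1: Gopher Snake (all prey gone) → extinct.
No further losses. Total secondary extinctions: 1.

1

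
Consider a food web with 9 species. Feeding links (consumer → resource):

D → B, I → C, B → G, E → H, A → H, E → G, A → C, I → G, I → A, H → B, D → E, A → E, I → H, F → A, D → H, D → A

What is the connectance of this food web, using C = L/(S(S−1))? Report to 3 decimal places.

The web has S = 9 species and L = 16 feeding links.
C = L / (S(S−1)) = 16 / 72 = 0.2222 ≈ 0.222.

C = 0.222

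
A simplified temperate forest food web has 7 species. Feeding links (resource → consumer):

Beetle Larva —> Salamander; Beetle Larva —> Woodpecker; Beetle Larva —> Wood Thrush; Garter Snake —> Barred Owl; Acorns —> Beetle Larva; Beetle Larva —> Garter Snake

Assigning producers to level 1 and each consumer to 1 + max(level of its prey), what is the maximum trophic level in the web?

Producers (level 1): Acorns.
Acorns → Beetle Larva → Garter Snake → Barred Owl gives Barred Owl level 4.
No species has a prey at level 4, so no species reaches level 5.

4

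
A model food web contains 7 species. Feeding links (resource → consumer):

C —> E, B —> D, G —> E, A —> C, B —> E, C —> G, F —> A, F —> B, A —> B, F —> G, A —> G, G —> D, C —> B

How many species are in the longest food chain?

5 species

One longest chain: F → A → C → B → E.
It has 5 species and 4 links.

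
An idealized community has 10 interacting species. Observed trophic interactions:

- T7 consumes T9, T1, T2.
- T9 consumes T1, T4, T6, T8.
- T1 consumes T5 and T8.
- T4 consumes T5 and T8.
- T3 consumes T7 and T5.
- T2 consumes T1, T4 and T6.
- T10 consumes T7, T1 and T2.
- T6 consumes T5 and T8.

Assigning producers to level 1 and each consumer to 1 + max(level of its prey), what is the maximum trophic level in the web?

Producers (level 1): T5, T8.
T5 → T6 → T9 → T7 → T3 gives T3 level 5.
No species has a prey at level 5, so no species reaches level 6.

5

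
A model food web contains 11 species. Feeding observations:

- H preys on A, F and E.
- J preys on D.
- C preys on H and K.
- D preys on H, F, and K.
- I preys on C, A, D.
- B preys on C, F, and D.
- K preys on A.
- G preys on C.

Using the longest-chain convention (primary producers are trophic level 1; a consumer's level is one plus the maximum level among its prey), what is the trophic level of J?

E is a producer → level 1.
H eats E (level 1); other prey at levels: A 1, F 1 → level 2.
D eats H (level 2); other prey at levels: F 1, K 2 → level 3.
J eats D → level 4.

Trophic level 4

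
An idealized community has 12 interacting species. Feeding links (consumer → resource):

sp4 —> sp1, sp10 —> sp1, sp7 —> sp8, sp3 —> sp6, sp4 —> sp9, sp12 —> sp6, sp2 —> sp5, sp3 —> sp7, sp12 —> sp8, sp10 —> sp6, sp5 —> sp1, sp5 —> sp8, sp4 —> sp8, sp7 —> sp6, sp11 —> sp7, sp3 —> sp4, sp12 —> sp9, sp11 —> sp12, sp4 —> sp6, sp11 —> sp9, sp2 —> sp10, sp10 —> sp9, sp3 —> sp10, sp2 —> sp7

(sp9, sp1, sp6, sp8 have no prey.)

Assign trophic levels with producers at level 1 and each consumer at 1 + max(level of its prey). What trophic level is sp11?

Trophic level 3

sp6 is a producer → level 1.
sp7 eats sp6 (level 1); other prey at levels: sp8 1 → level 2.
sp11 eats sp7 (level 2); other prey at levels: sp9 1, sp12 2 → level 3.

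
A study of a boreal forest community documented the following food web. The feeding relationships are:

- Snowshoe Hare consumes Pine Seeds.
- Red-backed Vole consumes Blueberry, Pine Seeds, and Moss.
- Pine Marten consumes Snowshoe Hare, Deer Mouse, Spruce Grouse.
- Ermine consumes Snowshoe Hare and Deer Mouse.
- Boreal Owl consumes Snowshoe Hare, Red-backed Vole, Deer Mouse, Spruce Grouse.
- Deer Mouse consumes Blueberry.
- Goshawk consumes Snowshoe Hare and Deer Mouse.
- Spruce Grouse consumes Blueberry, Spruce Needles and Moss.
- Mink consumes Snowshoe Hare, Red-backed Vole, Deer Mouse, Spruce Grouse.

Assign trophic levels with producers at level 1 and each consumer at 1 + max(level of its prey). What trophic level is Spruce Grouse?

Blueberry is a producer → level 1.
Spruce Grouse eats Blueberry (level 1); other prey at levels: Moss 1, Spruce Needles 1 → level 2.

Trophic level 2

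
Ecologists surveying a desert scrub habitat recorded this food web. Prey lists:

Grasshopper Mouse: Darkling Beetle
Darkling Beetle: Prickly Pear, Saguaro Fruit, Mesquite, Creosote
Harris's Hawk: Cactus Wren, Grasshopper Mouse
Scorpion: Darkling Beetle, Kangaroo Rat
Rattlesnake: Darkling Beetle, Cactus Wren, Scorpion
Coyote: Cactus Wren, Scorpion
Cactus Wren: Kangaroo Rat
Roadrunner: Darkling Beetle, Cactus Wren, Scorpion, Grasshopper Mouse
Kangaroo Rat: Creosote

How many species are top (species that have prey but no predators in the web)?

Top species (has prey, but nothing eats it): Roadrunner, Rattlesnake, Harris's Hawk, Coyote.
Count: 4.

4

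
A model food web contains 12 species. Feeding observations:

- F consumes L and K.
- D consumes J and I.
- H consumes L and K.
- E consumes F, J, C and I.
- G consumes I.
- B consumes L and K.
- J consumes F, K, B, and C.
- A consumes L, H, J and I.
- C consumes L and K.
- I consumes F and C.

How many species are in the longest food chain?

4 species

One longest chain: K → F → I → G.
It has 4 species and 3 links.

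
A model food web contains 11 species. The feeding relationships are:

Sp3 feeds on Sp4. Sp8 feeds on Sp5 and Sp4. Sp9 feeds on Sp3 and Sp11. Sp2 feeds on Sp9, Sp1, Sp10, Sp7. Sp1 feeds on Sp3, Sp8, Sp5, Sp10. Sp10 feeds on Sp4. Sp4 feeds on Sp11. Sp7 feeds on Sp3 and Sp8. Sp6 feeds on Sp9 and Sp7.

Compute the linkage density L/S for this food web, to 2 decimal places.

L/S = 1.73

There are L = 19 links among S = 11 species.
L/S = 19/11 = 1.7273 ≈ 1.73.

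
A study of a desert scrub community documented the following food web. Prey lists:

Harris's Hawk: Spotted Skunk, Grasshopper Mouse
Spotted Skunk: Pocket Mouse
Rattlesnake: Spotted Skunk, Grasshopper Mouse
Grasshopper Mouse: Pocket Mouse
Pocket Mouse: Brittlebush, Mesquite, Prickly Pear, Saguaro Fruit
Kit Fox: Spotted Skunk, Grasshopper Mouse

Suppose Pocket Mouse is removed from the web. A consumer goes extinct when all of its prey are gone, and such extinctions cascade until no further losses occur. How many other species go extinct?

5

Remove Pocket Mouse.
Round 1: Spotted Skunk (all prey gone), Grasshopper Mouse (all prey gone) → extinct.
Round 2: Kit Fox (all prey gone), Harris's Hawk (all prey gone), Rattlesnake (all prey gone) → extinct.
No further losses. Total secondary extinctions: 5.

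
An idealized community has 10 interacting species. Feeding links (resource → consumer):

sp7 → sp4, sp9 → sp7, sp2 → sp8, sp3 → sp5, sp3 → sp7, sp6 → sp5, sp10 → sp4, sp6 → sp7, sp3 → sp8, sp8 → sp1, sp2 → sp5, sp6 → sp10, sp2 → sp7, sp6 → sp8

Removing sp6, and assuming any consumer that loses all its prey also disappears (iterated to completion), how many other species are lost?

Remove sp6.
Round 1: sp10 (all prey gone) → extinct.
No further losses. Total secondary extinctions: 1.

1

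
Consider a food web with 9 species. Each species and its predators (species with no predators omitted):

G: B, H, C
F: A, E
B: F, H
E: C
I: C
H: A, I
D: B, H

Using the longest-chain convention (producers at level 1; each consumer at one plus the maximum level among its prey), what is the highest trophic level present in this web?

5

Producers (level 1): G, D.
G → B → F → E → C gives C level 5.
No species has a prey at level 5, so no species reaches level 6.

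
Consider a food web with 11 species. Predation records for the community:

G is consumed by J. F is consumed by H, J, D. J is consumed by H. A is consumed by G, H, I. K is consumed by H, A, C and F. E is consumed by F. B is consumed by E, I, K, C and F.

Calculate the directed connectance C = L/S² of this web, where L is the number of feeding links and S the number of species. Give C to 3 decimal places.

C = 0.149

The web has S = 11 species and L = 18 feeding links.
C = L / S² = 18 / 121 = 0.1488 ≈ 0.149.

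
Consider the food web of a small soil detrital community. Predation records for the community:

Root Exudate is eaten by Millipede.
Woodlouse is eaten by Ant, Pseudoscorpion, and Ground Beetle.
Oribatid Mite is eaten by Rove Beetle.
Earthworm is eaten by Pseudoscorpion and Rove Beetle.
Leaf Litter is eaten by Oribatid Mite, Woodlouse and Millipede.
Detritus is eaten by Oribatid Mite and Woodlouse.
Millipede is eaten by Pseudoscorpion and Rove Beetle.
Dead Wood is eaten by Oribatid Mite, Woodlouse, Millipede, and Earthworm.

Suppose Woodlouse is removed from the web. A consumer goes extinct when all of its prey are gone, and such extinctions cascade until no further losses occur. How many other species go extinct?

2

Remove Woodlouse.
Round 1: Ant (all prey gone), Ground Beetle (all prey gone) → extinct.
No further losses. Total secondary extinctions: 2.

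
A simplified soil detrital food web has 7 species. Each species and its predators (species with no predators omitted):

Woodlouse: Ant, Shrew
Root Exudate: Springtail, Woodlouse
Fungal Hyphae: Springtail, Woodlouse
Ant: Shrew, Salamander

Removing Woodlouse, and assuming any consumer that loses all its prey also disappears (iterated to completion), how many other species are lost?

Remove Woodlouse.
Round 1: Ant (all prey gone) → extinct.
Round 2: Shrew (all prey gone), Salamander (all prey gone) → extinct.
No further losses. Total secondary extinctions: 3.

3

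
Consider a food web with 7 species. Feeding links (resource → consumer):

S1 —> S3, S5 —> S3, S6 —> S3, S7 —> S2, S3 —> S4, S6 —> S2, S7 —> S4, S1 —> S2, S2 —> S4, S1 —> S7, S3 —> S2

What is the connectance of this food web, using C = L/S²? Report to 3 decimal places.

The web has S = 7 species and L = 11 feeding links.
C = L / S² = 11 / 49 = 0.2245 ≈ 0.224.

C = 0.224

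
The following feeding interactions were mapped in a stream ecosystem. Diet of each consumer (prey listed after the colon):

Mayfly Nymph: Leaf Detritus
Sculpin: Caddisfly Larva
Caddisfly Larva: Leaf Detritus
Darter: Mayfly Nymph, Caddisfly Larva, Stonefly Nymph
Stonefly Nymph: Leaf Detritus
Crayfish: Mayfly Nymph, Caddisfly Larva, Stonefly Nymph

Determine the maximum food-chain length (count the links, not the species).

2 links

One longest chain: Leaf Detritus → Mayfly Nymph → Crayfish.
It has 3 species and 2 links.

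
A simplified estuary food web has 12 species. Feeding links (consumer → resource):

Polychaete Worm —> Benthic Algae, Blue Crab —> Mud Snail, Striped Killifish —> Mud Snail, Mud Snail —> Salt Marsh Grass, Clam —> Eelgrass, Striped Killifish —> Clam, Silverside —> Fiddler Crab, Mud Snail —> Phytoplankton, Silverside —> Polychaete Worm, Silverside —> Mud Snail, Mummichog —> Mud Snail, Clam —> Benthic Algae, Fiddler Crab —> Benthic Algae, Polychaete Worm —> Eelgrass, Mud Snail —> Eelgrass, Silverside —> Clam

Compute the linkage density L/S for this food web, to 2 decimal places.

L/S = 1.33

There are L = 16 links among S = 12 species.
L/S = 16/12 = 1.3333 ≈ 1.33.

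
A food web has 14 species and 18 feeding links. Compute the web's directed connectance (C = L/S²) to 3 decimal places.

The web has S = 14 species and L = 18 feeding links.
C = L / S² = 18 / 196 = 0.0918 ≈ 0.092.

C = 0.092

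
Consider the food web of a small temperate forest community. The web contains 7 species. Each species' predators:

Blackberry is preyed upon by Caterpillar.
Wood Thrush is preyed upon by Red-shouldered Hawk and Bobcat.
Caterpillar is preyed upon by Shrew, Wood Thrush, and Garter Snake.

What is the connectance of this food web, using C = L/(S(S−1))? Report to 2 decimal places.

The web has S = 7 species and L = 6 feeding links.
C = L / (S(S−1)) = 6 / 42 = 0.1429 ≈ 0.14.

C = 0.14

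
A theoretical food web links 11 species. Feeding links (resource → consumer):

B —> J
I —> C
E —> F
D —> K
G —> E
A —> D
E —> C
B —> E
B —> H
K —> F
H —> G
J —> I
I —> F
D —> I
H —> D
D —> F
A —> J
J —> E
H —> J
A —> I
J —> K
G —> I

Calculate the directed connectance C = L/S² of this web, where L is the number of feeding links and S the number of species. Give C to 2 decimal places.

The web has S = 11 species and L = 22 feeding links.
C = L / S² = 22 / 121 = 0.1818 ≈ 0.18.

C = 0.18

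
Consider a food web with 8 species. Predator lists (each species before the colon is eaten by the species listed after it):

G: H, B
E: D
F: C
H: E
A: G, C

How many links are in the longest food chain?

One longest chain: A → G → H → E → D.
It has 5 species and 4 links.

4 links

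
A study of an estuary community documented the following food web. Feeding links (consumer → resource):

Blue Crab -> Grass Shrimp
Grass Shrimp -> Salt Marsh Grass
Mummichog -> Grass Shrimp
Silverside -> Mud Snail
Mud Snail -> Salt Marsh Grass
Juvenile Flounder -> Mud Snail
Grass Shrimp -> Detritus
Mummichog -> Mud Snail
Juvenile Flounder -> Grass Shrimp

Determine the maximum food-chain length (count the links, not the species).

2 links

One longest chain: Detritus → Grass Shrimp → Blue Crab.
It has 3 species and 2 links.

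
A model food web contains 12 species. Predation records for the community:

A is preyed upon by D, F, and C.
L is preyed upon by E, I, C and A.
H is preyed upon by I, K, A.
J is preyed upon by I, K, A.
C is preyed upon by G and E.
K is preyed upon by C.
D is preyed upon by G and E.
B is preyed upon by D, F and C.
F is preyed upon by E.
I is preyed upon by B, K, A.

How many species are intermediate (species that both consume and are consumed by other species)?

Intermediate species (has both prey and predators): I, K, B, A, C, F, D.
Count: 7.

7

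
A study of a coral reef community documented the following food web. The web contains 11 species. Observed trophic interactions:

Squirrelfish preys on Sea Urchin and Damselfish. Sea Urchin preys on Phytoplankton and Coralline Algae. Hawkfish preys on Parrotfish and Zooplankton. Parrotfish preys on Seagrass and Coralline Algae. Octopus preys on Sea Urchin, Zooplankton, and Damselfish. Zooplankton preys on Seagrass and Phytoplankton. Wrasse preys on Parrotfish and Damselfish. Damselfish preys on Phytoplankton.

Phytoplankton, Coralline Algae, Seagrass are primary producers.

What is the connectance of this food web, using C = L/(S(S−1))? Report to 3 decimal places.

C = 0.145

The web has S = 11 species and L = 16 feeding links.
C = L / (S(S−1)) = 16 / 110 = 0.1455 ≈ 0.145.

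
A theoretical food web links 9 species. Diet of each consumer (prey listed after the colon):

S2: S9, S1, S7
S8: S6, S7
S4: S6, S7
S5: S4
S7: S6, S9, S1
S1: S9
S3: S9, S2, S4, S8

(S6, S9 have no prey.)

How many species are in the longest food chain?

5 species

One longest chain: S9 → S1 → S7 → S2 → S3.
It has 5 species and 4 links.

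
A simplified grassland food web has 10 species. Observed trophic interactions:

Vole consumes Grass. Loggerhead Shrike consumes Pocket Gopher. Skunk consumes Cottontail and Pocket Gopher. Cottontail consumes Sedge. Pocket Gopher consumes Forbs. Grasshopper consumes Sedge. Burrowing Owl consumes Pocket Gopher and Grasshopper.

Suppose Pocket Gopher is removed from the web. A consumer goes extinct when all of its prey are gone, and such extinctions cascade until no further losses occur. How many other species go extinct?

Remove Pocket Gopher.
Round 1: Loggerhead Shrike (all prey gone) → extinct.
No further losses. Total secondary extinctions: 1.

1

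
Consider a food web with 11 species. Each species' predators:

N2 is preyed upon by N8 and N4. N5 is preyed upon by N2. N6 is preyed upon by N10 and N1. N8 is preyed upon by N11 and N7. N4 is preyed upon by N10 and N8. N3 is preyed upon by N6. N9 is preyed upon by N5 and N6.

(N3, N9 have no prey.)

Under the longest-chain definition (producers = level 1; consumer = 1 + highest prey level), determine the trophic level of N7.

Trophic level 6

N9 is a producer → level 1.
N5 eats N9 → level 2.
N2 eats N5 → level 3.
N4 eats N2 → level 4.
N8 eats N4 (level 4); other prey at levels: N2 3 → level 5.
N7 eats N8 → level 6.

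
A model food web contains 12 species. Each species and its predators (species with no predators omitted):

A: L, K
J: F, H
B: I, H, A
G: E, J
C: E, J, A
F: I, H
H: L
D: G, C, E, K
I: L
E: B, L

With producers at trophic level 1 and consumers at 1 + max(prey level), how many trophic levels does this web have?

6

Producers (level 1): D.
D → G → E → B → A → K gives K level 6.
No species has a prey at level 6, so no species reaches level 7.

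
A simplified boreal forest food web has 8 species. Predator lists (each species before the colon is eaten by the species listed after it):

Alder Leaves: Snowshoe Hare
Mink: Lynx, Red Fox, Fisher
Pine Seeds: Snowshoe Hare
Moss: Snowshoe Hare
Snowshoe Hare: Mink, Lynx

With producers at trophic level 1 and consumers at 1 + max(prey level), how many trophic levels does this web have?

Producers (level 1): Alder Leaves, Pine Seeds, Moss.
Alder Leaves → Snowshoe Hare → Mink → Fisher gives Fisher level 4.
No species has a prey at level 4, so no species reaches level 5.

4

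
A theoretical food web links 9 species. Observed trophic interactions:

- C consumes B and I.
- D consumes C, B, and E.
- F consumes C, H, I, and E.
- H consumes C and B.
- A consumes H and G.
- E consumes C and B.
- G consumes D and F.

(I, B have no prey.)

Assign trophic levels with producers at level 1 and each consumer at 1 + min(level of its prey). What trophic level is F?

Trophic level 2

I is a producer → level 1.
F eats I → level 2.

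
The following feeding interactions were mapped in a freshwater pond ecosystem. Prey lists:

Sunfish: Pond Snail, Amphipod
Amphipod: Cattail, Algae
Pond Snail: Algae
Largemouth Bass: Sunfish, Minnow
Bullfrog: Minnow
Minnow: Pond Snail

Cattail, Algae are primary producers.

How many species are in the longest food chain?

4 species

One longest chain: Algae → Pond Snail → Sunfish → Largemouth Bass.
It has 4 species and 3 links.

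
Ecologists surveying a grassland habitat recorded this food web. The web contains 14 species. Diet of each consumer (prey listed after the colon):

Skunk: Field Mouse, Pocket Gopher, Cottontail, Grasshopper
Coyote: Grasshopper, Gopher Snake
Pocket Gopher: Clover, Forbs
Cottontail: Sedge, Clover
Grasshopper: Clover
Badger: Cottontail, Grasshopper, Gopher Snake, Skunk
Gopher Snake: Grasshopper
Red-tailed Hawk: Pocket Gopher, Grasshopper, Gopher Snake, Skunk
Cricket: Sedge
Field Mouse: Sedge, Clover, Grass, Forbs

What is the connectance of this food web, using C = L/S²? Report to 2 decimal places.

The web has S = 14 species and L = 25 feeding links.
C = L / S² = 25 / 196 = 0.1276 ≈ 0.13.

C = 0.13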